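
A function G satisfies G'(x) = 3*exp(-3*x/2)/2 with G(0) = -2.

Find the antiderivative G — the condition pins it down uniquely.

Any candidate G(x) must reproduce the stated G'(x) exactly.
A general antiderivative is -exp(-3*x/2) + C.
The condition gives C = -2 - (-1) = -1.
So G(x) = -1 - exp(-3*x/2).
Check: d/dx[-1 - exp(-3*x/2)] = 3*exp(-3*x/2)/2 = G'(x).

G(x) = -1 - exp(-3*x/2)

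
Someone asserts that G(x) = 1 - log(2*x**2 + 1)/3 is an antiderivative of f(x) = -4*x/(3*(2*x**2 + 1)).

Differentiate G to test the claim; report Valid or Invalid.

Valid: G'(x) = f(x).

d/dx[G] = -4*x/(6*x**2 + 3)
This equals f(x) exactly, so the claim holds.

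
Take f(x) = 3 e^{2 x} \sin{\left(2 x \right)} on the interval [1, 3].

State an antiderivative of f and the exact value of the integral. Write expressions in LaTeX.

For F(x) to be correct the identity F'(x) - f(x) = 0 must hold.
F(x) = \frac{3 e^{2 x} \sin{\left(2 x \right)}}{4} - \frac{3 e^{2 x} \cos{\left(2 x \right)}}{4} is an antiderivative of f.
Check: d/dx[\frac{3 e^{2 x} \sin{\left(2 x \right)}}{4} - \frac{3 e^{2 x} \cos{\left(2 x \right)}}{4}] = 3 e^{2 x} \sin{\left(2 x \right)} = f(x).
F(3) = - \frac{3 e^{6} \cos{\left(6 \right)}}{4} + \frac{3 e^{6} \sin{\left(6 \right)}}{4}; F(1) = - \frac{3 e^{2} \cos{\left(2 \right)}}{4} + \frac{3 e^{2} \sin{\left(2 \right)}}{4}.
Integral = F(3) - F(1) = - \frac{3 e^{6} \cos{\left(6 \right)}}{4} + \frac{3 e^{6} \sin{\left(6 \right)}}{4} - \frac{3 e^{2} \sin{\left(2 \right)}}{4} + \frac{3 e^{2} \cos{\left(2 \right)}}{4}.

Antiderivative: F(x) = \frac{3 e^{2 x} \sin{\left(2 x \right)}}{4} - \frac{3 e^{2 x} \cos{\left(2 x \right)}}{4}; value = - \frac{3 e^{6} \cos{\left(6 \right)}}{4} + \frac{3 e^{6} \sin{\left(6 \right)}}{4} - \frac{3 e^{2} \sin{\left(2 \right)}}{4} + \frac{3 e^{2} \cos{\left(2 \right)}}{4}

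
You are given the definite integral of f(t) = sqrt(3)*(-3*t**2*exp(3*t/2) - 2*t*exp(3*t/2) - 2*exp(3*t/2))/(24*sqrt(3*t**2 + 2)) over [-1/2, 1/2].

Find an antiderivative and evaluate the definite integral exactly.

Recognize the product-rule pattern: f = u'v + uv' with u = -sqrt(t**2 + 2/3)/12, v = exp(3*t/2), so integration by parts undoes it.
F(t) = -sqrt(t**2 + 2/3)*exp(3*t/2)/12 is an antiderivative of f.
Check: d/dt[-sqrt(t**2 + 2/3)*exp(3*t/2)/12] = sqrt(3)*(-3*t**2*exp(3*t/2) - 2*t*exp(3*t/2) - 2*exp(3*t/2))/(24*sqrt(3*t**2 + 2)) = f(t).
F(1/2) = -sqrt(33)*exp(3/4)/72; F(-1/2) = -sqrt(33)*exp(-3/4)/72.
Integral = F(1/2) - F(-1/2) = -sqrt(33)*exp(3/4)/72 + sqrt(33)*exp(-3/4)/72.

Antiderivative: F(t) = -sqrt(t**2 + 2/3)*exp(3*t/2)/12; value = -sqrt(33)*exp(3/4)/72 + sqrt(33)*exp(-3/4)/72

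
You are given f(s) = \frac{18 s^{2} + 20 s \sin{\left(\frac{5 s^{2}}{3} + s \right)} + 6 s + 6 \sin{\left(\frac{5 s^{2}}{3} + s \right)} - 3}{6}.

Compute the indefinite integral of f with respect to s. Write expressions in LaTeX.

Differentiate the proposed F(s) back; it has to land on f(s) exactly.
Check: d/ds[s^{3} + \frac{s^{2}}{2} - \frac{s}{2} - \cos{\left(\frac{5 s^{2}}{3} + s \right)}] = 3 s^{2} + \frac{10 s \sin{\left(\frac{5 s^{2}}{3} + s \right)}}{3} + s + \sin{\left(\frac{5 s^{2}}{3} + s \right)} - \frac{1}{2}, which equals f(s).

F(s) = s^{3} + \frac{s^{2}}{2} - \frac{s}{2} - \cos{\left(\frac{5 s^{2}}{3} + s \right)} + C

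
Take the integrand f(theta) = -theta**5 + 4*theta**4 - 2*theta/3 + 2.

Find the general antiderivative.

F(theta) = -theta**6/6 + 4*theta**5/5 - theta**2/3 + 2*theta + C

The integrand splits into summands that can be handled one at a time.
Check: d/dtheta[-theta**6/6 + 4*theta**5/5 - theta**2/3 + 2*theta] = -theta**5 + 4*theta**4 - 2*theta/3 + 2 = f(theta).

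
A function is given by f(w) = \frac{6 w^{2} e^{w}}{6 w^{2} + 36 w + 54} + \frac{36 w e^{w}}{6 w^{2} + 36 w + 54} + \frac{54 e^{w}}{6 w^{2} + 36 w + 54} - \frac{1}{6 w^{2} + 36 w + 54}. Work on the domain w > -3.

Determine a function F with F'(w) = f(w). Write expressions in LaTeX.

An antiderivative is F(w) = \frac{6 w e^{w} + 18 e^{w} + 1}{6 w + 18}.

Integrate term by term and add the pieces.
Check: d/dw[\frac{6 w e^{w} + 18 e^{w} + 1}{6 w + 18}] = \frac{6 w^{2} e^{w} + 36 w e^{w} + 54 e^{w} - 1}{6 w^{2} + 36 w + 54}, which equals f(w).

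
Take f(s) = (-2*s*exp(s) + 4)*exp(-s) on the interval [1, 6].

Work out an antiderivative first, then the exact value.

Antiderivative: F(s) = (-s**2*exp(s) - 2*exp(s) - 4)*exp(-s); value = -35 - 4*exp(-6) + 4*exp(-1)

Recover f(s) by differentiating a candidate F(s); any mismatch rules it out.
F(s) = (-s**2*exp(s) - 2*exp(s) - 4)*exp(-s) is an antiderivative of f.
Check: d/ds[(-s**2*exp(s) - 2*exp(s) - 4)*exp(-s)] = (-2*s*exp(s) + 4)*exp(-s) = f(s).
F(6) = -38 - 4*exp(-6); F(1) = -3 - 4*exp(-1).
Integral = F(6) - F(1) = -35 - 4*exp(-6) + 4*exp(-1).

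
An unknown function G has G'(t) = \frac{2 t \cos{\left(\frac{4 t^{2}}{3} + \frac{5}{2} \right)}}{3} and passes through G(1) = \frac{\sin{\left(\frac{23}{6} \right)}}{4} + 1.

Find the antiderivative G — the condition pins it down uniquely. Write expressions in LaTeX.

The substitution u = \frac{4 t^{2}}{3} + \frac{5}{2} works: G'(t) is exactly (dG/du)*(du/dt) for that inner function.
A general antiderivative is \frac{\sin{\left(\frac{4 t^{2}}{3} + \frac{5}{2} \right)}}{4} + C.
The condition gives C = \frac{\sin{\left(\frac{23}{6} \right)}}{4} + 1 - (\frac{\sin{\left(\frac{23}{6} \right)}}{4}) = 1.
So G(t) = \frac{\sin{\left(\frac{4 t^{2}}{3} + \frac{5}{2} \right)}}{4} + 1.
Check: d/dt[\frac{\sin{\left(\frac{4 t^{2}}{3} + \frac{5}{2} \right)}}{4} + 1] = \frac{2 t \cos{\left(\frac{4 t^{2}}{3} + \frac{5}{2} \right)}}{3} = G'(t).

G(t) = \frac{\sin{\left(\frac{4 t^{2}}{3} + \frac{5}{2} \right)}}{4} + 1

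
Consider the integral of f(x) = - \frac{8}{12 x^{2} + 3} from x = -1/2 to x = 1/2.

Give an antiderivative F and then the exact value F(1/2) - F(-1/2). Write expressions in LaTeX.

A candidate is checked by its d/dx: the result must match f(x).
F(x) = - \frac{4 \operatorname{atan}{\left(2 x \right)}}{3} is an antiderivative of f.
Check: d/dx[- \frac{4 \operatorname{atan}{\left(2 x \right)}}{3}] = - \frac{8}{12 x^{2} + 3} = f(x).
F(1/2) = - \frac{\pi}{3}; F(-1/2) = \frac{\pi}{3}.
Integral = F(1/2) - F(-1/2) = - \frac{2 \pi}{3}.

Antiderivative: F(x) = - \frac{4 \operatorname{atan}{\left(2 x \right)}}{3}; value = - \frac{2 \pi}{3}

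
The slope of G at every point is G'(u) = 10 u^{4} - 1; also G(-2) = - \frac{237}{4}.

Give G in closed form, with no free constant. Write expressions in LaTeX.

A candidate passes only if d/du[G] lands on the given G'(u) exactly.
A general antiderivative is 2 u^{5} - u + \frac{3}{4} + C.
The condition gives C = - \frac{237}{4} - (- \frac{245}{4}) = 2.
So G(u) = \frac{8 u^{5} - 4 u + 11}{4}.
Check: d/du[\frac{8 u^{5} - 4 u + 11}{4}] = 10 u^{4} - 1 = G'(u).

G(u) = \frac{8 u^{5} - 4 u + 11}{4}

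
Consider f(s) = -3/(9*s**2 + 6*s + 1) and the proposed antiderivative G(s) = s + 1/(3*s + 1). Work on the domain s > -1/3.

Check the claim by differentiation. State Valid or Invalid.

Invalid: d/ds[G] - f = 1, which is not 0.

d/ds[G] = (9*s**2 + 6*s - 2)/(9*s**2 + 6*s + 1)
d/ds[G] - f(s) = 1 != 0.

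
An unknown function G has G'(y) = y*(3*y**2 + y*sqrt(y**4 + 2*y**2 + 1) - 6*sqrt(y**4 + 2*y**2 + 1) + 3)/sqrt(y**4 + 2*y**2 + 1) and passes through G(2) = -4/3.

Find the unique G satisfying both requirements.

Differentiate the proposed G(y) back; it has to land on the given G'(y).
A general antiderivative is y**3/3 - 3*y**2 + 3*sqrt(y**4 + 2*y**2 + 1)/2 - 1/2 + C.
The condition gives C = -4/3 - (-7/3) = 1.
So G(y) = y**3/3 - 3*y**2 + 3*sqrt(y**4 + 2*y**2 + 1)/2 + 1/2.
Check: d/dy[y**3/3 - 3*y**2 + 3*sqrt(y**4 + 2*y**2 + 1)/2 + 1/2] = (3*y**3 + y**2*sqrt(y**4 + 2*y**2 + 1) - 6*y*sqrt(y**4 + 2*y**2 + 1) + 3*y)/sqrt(y**4 + 2*y**2 + 1), which equals G'(y).

G(y) = y**3/3 - 3*y**2 + 3*sqrt(y**4 + 2*y**2 + 1)/2 + 1/2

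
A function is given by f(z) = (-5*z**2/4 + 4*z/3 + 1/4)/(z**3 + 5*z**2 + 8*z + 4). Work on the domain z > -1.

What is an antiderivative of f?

The denominator factors as 12*(z + 1)*(z + 2)**2; partial fractions split f into directly integrable pieces: 13/(12*(z + 2)) + 89/(12*(z + 2)**2) - 7/(3*(z + 1)).
Check: d/dz[(-28*(z + 2)*log(z + 1) + 13*(z + 2)*log(z + 2) - 89)/(12*(z + 2))] = (-15*z**2 + 16*z + 3)/(12*z**3 + 60*z**2 + 96*z + 48), which equals f(z).

An antiderivative is F(z) = (-28*(z + 2)*log(z + 1) + 13*(z + 2)*log(z + 2) - 89)/(12*(z + 2)).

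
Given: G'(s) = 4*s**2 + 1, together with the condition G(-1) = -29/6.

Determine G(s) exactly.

Recover the given G'(s) by differentiating a candidate G(s); any mismatch rules it out.
A general antiderivative is 4*s**3/3 + s - 5/2 + C.
The condition gives C = -29/6 - (-29/6) = 0.
So G(s) = 4*s**3/3 + s - 5/2.
Check: d/ds[4*s**3/3 + s - 5/2] = 4*s**2 + 1 = G'(s).

G(s) = 4*s**3/3 + s - 5/2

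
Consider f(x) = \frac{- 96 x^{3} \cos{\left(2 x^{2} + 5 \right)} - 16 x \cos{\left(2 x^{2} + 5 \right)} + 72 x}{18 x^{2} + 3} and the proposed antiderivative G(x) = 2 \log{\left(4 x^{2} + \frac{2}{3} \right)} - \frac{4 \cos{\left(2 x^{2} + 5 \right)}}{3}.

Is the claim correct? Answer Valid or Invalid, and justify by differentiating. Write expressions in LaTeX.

Invalid: d/dx[G] - f = \frac{16 x \sin{\left(2 x^{2} + 5 \right)}}{3} + \frac{16 x \cos{\left(2 x^{2} + 5 \right)}}{3}, which is not 0.

d/dx[G] = \frac{96 x^{3} \sin{\left(2 x^{2} + 5 \right)} + 16 x \sin{\left(2 x^{2} + 5 \right)} + 72 x}{18 x^{2} + 3}
d/dx[G] - f(x) = \frac{16 x \sin{\left(2 x^{2} + 5 \right)}}{3} + \frac{16 x \cos{\left(2 x^{2} + 5 \right)}}{3} != 0.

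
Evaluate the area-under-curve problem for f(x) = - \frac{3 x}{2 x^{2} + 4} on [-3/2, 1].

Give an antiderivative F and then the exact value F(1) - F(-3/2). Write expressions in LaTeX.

The substitution u = \frac{3 x^{2}}{2} + 3 works: f is exactly (dF/du)*(du/dx) for that inner function.
F(x) = - \frac{3 \log{\left(\frac{3 x^{2}}{2} + 3 \right)}}{4} is an antiderivative of f.
Check: d/dx[- \frac{3 \log{\left(\frac{3 x^{2}}{2} + 3 \right)}}{4}] = - \frac{3 x}{2 x^{2} + 4} = f(x).
F(1) = - \frac{3 \log{\left(\frac{9}{2} \right)}}{4}; F(-3/2) = - \frac{3 \log{\left(\frac{51}{8} \right)}}{4}.
Integral = F(1) - F(-3/2) = - \frac{3 \log{\left(\frac{9}{2} \right)}}{4} + \frac{3 \log{\left(\frac{51}{8} \right)}}{4}.

Antiderivative: F(x) = - \frac{3 \log{\left(\frac{3 x^{2}}{2} + 3 \right)}}{4}; value = - \frac{3 \log{\left(\frac{9}{2} \right)}}{4} + \frac{3 \log{\left(\frac{51}{8} \right)}}{4}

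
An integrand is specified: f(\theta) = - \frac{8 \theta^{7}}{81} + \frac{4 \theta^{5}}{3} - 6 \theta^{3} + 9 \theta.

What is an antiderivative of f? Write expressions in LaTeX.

f matches the chain-rule pattern g'(h)*h' with inner function h(\theta) = \frac{\theta^{2}}{3} - \frac{3}{2}; substituting u = h(\theta) collapses the integral.
Check: d/d\theta[- \frac{\left(2 \theta^{2} - 9\right)^{4}}{1296}] = - \frac{8 \theta^{7}}{81} + \frac{4 \theta^{5}}{3} - 6 \theta^{3} + 9 \theta = f(\theta).

An antiderivative is F(\theta) = - \frac{\left(2 \theta^{2} - 9\right)^{4}}{1296}.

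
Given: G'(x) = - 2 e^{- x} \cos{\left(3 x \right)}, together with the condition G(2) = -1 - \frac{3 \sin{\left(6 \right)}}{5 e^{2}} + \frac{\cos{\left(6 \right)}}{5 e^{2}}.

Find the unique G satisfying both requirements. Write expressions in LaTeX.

Recover the given G'(x) by differentiating a candidate G(x); any mismatch rules it out.
A general antiderivative is - \frac{3 e^{- x} \sin{\left(3 x \right)}}{5} + \frac{e^{- x} \cos{\left(3 x \right)}}{5} + C.
The condition gives C = -1 - \frac{3 \sin{\left(6 \right)}}{5 e^{2}} + \frac{\cos{\left(6 \right)}}{5 e^{2}} - (- \frac{3 \sin{\left(6 \right)}}{5 e^{2}} + \frac{\cos{\left(6 \right)}}{5 e^{2}}) = -1.
So G(x) = \frac{\left(- 5 e^{x} - 3 \sin{\left(3 x \right)} + \cos{\left(3 x \right)}\right) e^{- x}}{5}.
Check: d/dx[\frac{\left(- 5 e^{x} - 3 \sin{\left(3 x \right)} + \cos{\left(3 x \right)}\right) e^{- x}}{5}] = - 2 e^{- x} \cos{\left(3 x \right)} = G'(x).

G(x) = \frac{\left(- 5 e^{x} - 3 \sin{\left(3 x \right)} + \cos{\left(3 x \right)}\right) e^{- x}}{5}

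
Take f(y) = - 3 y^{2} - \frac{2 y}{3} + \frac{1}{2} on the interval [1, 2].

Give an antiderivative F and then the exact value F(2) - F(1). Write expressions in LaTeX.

The integrand splits into summands that can be handled one at a time.
F(y) = - y^{3} - \frac{y^{2}}{3} + \frac{y}{2} is an antiderivative of f.
Check: d/dy[- y^{3} - \frac{y^{2}}{3} + \frac{y}{2}] = - 3 y^{2} - \frac{2 y}{3} + \frac{1}{2} = f(y).
F(2) = - \frac{25}{3}; F(1) = - \frac{5}{6}.
Integral = F(2) - F(1) = - \frac{15}{2}.

Antiderivative: F(y) = - y^{3} - \frac{y^{2}}{3} + \frac{y}{2}; value = - \frac{15}{2}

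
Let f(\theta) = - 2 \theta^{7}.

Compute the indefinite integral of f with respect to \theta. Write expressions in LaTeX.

Check any antiderivative F(\theta) by computing F'(\theta) and comparing it with f(\theta).
Check: d/d\theta[- \frac{\theta^{8}}{4}] = - 2 \theta^{7} = f(\theta).

F(\theta) = - \frac{\theta^{8}}{4} + C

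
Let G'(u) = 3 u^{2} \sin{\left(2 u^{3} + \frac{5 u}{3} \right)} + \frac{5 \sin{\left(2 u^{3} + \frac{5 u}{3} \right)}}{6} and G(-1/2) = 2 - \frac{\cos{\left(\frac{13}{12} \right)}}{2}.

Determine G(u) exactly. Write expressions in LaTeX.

G(u) = - \frac{\cos{\left(2 u^{3} + \frac{5 u}{3} \right)} - 4}{2}

The substitution w = 2 u^{3} + \frac{5 u}{3} works: G'(u) is exactly (dG/dw)*(dw/du) for that inner function.
A general antiderivative is - \frac{\cos{\left(2 u^{3} + \frac{5 u}{3} \right)}}{2} + C.
The condition gives C = 2 - \frac{\cos{\left(\frac{13}{12} \right)}}{2} - (- \frac{\cos{\left(\frac{13}{12} \right)}}{2}) = 2.
So G(u) = - \frac{\cos{\left(2 u^{3} + \frac{5 u}{3} \right)} - 4}{2}.
Check: d/du[- \frac{\cos{\left(2 u^{3} + \frac{5 u}{3} \right)} - 4}{2}] = 3 u^{2} \sin{\left(2 u^{3} + \frac{5 u}{3} \right)} + \frac{5 \sin{\left(2 u^{3} + \frac{5 u}{3} \right)}}{6} = G'(u).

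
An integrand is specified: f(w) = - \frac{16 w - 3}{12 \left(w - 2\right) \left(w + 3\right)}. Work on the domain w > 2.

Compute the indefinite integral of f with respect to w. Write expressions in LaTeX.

F(w) = - \frac{29 \log{\left(w - 2 \right)} + 51 \log{\left(w + 3 \right)}}{60} + C

The denominator factors as 12 \left(w - 2\right) \left(w + 3\right); partial fractions split f into directly integrable pieces: - \frac{17}{20 \left(w + 3\right)} - \frac{29}{60 \left(w - 2\right)}.
Check: d/dw[- \frac{29 \log{\left(w - 2 \right)} + 51 \log{\left(w + 3 \right)}}{60}] = \frac{3 - 16 w}{12 w^{2} + 12 w - 72}, which equals f(w).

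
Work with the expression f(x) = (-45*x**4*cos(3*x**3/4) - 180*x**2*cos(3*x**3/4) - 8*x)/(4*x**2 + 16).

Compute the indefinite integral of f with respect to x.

Check any antiderivative F(x) by computing F'(x) and comparing it with f(x).
Check: d/dx[-log(x**2/2 + 2) - 5*sin(3*x**3/4)] = (-45*x**4*cos(3*x**3/4) - 180*x**2*cos(3*x**3/4) - 8*x)/(4*x**2 + 16) = f(x).

F(x) = -log(x**2/2 + 2) - 5*sin(3*x**3/4) + C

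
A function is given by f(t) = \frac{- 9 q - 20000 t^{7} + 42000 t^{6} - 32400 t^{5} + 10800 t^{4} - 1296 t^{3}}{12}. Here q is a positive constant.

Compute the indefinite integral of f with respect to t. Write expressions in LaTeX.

F(t) = \frac{t \left(- 9 q - 4 t^{3} \left(3 - 5 t\right)^{4}\right)}{12} + C

An antiderivative F(t) passes only if d/dt[F] lands on f(t) exactly.
Check: d/dt[\frac{t \left(- 9 q - 4 t^{3} \left(3 - 5 t\right)^{4}\right)}{12}] = - \frac{3 q}{4} - \frac{5000 t^{7}}{3} + 3500 t^{6} - 2700 t^{5} + 900 t^{4} - 108 t^{3}, which equals f(t).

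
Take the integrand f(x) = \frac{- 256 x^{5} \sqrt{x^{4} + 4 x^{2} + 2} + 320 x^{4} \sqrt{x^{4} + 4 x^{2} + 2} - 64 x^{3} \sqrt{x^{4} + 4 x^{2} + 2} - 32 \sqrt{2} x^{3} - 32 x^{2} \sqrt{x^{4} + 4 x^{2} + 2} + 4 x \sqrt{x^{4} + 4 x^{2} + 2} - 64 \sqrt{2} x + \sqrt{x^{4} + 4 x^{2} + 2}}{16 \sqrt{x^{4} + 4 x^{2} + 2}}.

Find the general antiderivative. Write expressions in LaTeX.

F(x) = \frac{\sqrt{2} \left(- 512 \sqrt{2} x^{6} + 768 \sqrt{2} x^{5} - 192 \sqrt{2} x^{4} - 128 \sqrt{2} x^{3} + 24 \sqrt{2} x^{2} + 12 \sqrt{2} x - 384 \sqrt{x^{4} + 4 x^{2} + 2} + \sqrt{2}\right)}{384} + C

A first test for any F(x): its x-derivative must equal f(x) identically.
Check: d/dx[\frac{\sqrt{2} \left(- 512 \sqrt{2} x^{6} + 768 \sqrt{2} x^{5} - 192 \sqrt{2} x^{4} - 128 \sqrt{2} x^{3} + 24 \sqrt{2} x^{2} + 12 \sqrt{2} x - 384 \sqrt{x^{4} + 4 x^{2} + 2} + \sqrt{2}\right)}{384}] = \frac{- 256 x^{5} \sqrt{x^{4} + 4 x^{2} + 2} + 320 x^{4} \sqrt{x^{4} + 4 x^{2} + 2} - 64 x^{3} \sqrt{x^{4} + 4 x^{2} + 2} - 32 \sqrt{2} x^{3} - 32 x^{2} \sqrt{x^{4} + 4 x^{2} + 2} + 4 x \sqrt{x^{4} + 4 x^{2} + 2} - 64 \sqrt{2} x + \sqrt{x^{4} + 4 x^{2} + 2}}{16 \sqrt{x^{4} + 4 x^{2} + 2}} = f(x).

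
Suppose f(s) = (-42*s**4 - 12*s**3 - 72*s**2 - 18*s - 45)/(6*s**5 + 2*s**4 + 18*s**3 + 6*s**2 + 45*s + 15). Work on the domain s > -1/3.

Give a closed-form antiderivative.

Whatever form F(s) takes, F'(s) = f(s) is non-negotiable.
Check: d/ds[-log(3*s + 1) - 3*log(2*s**4/3 + 2*s**2 + 5)/2] = (-42*s**4 - 12*s**3 - 72*s**2 - 18*s - 45)/(6*s**5 + 2*s**4 + 18*s**3 + 6*s**2 + 45*s + 15) = f(s).

An antiderivative is F(s) = -log(3*s + 1) - 3*log(2*s**4/3 + 2*s**2 + 5)/2.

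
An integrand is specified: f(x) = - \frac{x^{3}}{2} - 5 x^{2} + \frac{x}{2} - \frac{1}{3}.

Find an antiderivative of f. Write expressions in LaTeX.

The integrand splits into summands that can be handled one at a time.
Check: d/dx[- \frac{x^{4}}{8} - \frac{5 x^{3}}{3} + \frac{x^{2}}{4} - \frac{x}{3}] = - \frac{x^{3}}{2} - 5 x^{2} + \frac{x}{2} - \frac{1}{3} = f(x).

An antiderivative is F(x) = - \frac{x^{4}}{8} - \frac{5 x^{3}}{3} + \frac{x^{2}}{4} - \frac{x}{3}.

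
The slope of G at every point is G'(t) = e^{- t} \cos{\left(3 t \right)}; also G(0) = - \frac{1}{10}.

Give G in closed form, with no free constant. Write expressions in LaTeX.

For G(t) to be correct, d/dt[G] must agree with the stated G'(t) identically.
A general antiderivative is \frac{3 e^{- t} \sin{\left(3 t \right)}}{10} - \frac{e^{- t} \cos{\left(3 t \right)}}{10} + C.
The condition gives C = - \frac{1}{10} - (- \frac{1}{10}) = 0.
So G(t) = \frac{3 e^{- t} \sin{\left(3 t \right)}}{10} - \frac{e^{- t} \cos{\left(3 t \right)}}{10}.
Check: d/dt[\frac{3 e^{- t} \sin{\left(3 t \right)}}{10} - \frac{e^{- t} \cos{\left(3 t \right)}}{10}] = e^{- t} \cos{\left(3 t \right)} = G'(t).

G(t) = \frac{3 e^{- t} \sin{\left(3 t \right)}}{10} - \frac{e^{- t} \cos{\left(3 t \right)}}{10}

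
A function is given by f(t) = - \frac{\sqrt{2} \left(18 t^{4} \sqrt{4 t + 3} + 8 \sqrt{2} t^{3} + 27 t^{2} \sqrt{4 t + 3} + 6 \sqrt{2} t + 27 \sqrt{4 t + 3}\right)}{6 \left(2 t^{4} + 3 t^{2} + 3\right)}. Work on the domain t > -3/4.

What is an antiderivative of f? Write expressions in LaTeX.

An antiderivative is F(t) = \frac{- 3 \sqrt{2} \left(4 t + 3\right)^{\frac{3}{2}} - 4 \log{\left(\frac{2 t^{4}}{3} + t^{2} + 1 \right)}}{12}.

An antiderivative F(t) passes only if d/dt[F] lands on f(t) exactly.
Check: d/dt[\frac{- 3 \sqrt{2} \left(4 t + 3\right)^{\frac{3}{2}} - 4 \log{\left(\frac{2 t^{4}}{3} + t^{2} + 1 \right)}}{12}] = \frac{- 18 \sqrt{2} t^{4} \sqrt{4 t + 3} - 16 t^{3} - 27 \sqrt{2} t^{2} \sqrt{4 t + 3} - 12 t - 27 \sqrt{2} \sqrt{4 t + 3}}{12 t^{4} + 18 t^{2} + 18}, which equals f(t).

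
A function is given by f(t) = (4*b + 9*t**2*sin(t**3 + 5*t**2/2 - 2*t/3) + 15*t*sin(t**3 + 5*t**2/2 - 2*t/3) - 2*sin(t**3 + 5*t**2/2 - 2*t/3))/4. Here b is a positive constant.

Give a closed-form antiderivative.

An antiderivative is F(t) = (4*b*t - 3*cos(t**3 + 5*t**2/2 - 2*t/3))/4.

Recover f(t) by differentiating a candidate F(t); any mismatch rules it out.
Check: d/dt[(4*b*t - 3*cos(t**3 + 5*t**2/2 - 2*t/3))/4] = b + 9*t**2*sin(t**3 + 5*t**2/2 - 2*t/3)/4 + 15*t*sin(t**3 + 5*t**2/2 - 2*t/3)/4 - sin(t**3 + 5*t**2/2 - 2*t/3)/2, which equals f(t).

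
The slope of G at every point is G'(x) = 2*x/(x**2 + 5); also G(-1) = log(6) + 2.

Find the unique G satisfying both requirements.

G(x) = log(x**2 + 5) + 2

G'(x) matches the chain-rule pattern g'(h)*h' with inner function h(x) = x**2 + 5; substituting u = h(x) collapses the integral.
A general antiderivative is log(x**2 + 5) + C.
The condition gives C = log(6) + 2 - (log(6)) = 2.
So G(x) = log(x**2 + 5) + 2.
Check: d/dx[log(x**2 + 5) + 2] = 2*x/(x**2 + 5) = G'(x).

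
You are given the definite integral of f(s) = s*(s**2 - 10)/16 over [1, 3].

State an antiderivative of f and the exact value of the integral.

Antiderivative: F(s) = (s**2 - 10)**2/64; value = -5/4

The substitution u = 5/2 - s**2/4 works: f is exactly (dF/du)*(du/ds) for that inner function.
F(s) = (s**2 - 10)**2/64 is an antiderivative of f.
Check: d/ds[(s**2 - 10)**2/64] = s**3/16 - 5*s/8, which equals f(s).
F(3) = 1/64; F(1) = 81/64.
Integral = F(3) - F(1) = -5/4.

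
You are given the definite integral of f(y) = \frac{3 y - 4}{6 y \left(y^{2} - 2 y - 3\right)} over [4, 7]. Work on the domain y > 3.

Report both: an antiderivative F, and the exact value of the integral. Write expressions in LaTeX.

Antiderivative: F(y) = \frac{2 \log{\left(y \right)}}{9} + \frac{5 \log{\left(y - 3 \right)}}{72} - \frac{7 \log{\left(y + 1 \right)}}{24}; value = - \frac{7 \log{\left(8 \right)}}{24} - \frac{11 \log{\left(4 \right)}}{72} + \frac{2 \log{\left(7 \right)}}{9} + \frac{7 \log{\left(5 \right)}}{24}

Factor the denominator (6 y \left(y - 3\right) \left(y + 1\right)) and decompose: f = - \frac{7}{24 \left(y + 1\right)} + \frac{5}{72 \left(y - 3\right)} + \frac{2}{9 y}; each piece integrates to a log, atan, or power term.
F(y) = \frac{2 \log{\left(y \right)}}{9} + \frac{5 \log{\left(y - 3 \right)}}{72} - \frac{7 \log{\left(y + 1 \right)}}{24} is an antiderivative of f.
Check: d/dy[\frac{2 \log{\left(y \right)}}{9} + \frac{5 \log{\left(y - 3 \right)}}{72} - \frac{7 \log{\left(y + 1 \right)}}{24}] = \frac{3 y - 4}{6 y^{3} - 12 y^{2} - 18 y}, which equals f(y).
F(7) = - \frac{7 \log{\left(8 \right)}}{24} + \frac{5 \log{\left(4 \right)}}{72} + \frac{2 \log{\left(7 \right)}}{9}; F(4) = - \frac{7 \log{\left(5 \right)}}{24} + \frac{2 \log{\left(4 \right)}}{9}.
Integral = F(7) - F(4) = - \frac{7 \log{\left(8 \right)}}{24} - \frac{11 \log{\left(4 \right)}}{72} + \frac{2 \log{\left(7 \right)}}{9} + \frac{7 \log{\left(5 \right)}}{24}.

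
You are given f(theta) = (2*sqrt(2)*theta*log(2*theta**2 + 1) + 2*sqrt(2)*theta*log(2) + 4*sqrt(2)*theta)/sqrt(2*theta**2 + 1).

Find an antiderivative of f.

An antiderivative is F(theta) = sqrt(4*theta**2 + 2)*log(4*theta**2 + 2).

f has the shape u'v + uv' for u = sqrt(4*theta**2 + 2) and v = log(4*theta**2 + 2) — it is the derivative of the product u*v.
Check: d/dtheta[sqrt(4*theta**2 + 2)*log(4*theta**2 + 2)] = (2*sqrt(2)*theta*log(2*theta**2 + 1) + 2*sqrt(2)*theta*log(2) + 4*sqrt(2)*theta)/sqrt(2*theta**2 + 1) = f(theta).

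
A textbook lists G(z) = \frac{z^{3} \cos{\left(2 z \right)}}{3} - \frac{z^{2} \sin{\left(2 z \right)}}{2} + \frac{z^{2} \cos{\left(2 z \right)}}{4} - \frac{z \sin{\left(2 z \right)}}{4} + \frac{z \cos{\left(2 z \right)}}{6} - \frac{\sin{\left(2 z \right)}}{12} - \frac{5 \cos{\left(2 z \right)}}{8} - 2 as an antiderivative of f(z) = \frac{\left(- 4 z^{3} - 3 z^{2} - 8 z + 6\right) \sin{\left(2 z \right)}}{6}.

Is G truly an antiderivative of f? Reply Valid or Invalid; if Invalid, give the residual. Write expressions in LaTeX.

d/dz[G] = - \frac{2 z^{3} \sin{\left(2 z \right)}}{3} - \frac{z^{2} \sin{\left(2 z \right)}}{2} - \frac{4 z \sin{\left(2 z \right)}}{3} + \sin{\left(2 z \right)}
This equals f(z) exactly, so the claim holds.

Valid - differentiating G returns exactly f.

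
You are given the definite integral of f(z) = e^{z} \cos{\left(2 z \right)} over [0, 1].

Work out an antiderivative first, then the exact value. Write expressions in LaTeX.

Antiderivative: F(z) = \frac{\left(2 \sin{\left(2 z \right)} + \cos{\left(2 z \right)}\right) e^{z}}{5}; value = \frac{e \cos{\left(2 \right)}}{5} - \frac{1}{5} + \frac{2 e \sin{\left(2 \right)}}{5}

An antiderivative F(z) passes only if d/dz[F] lands on f(z) exactly.
F(z) = \frac{\left(2 \sin{\left(2 z \right)} + \cos{\left(2 z \right)}\right) e^{z}}{5} is an antiderivative of f.
Check: d/dz[\frac{\left(2 \sin{\left(2 z \right)} + \cos{\left(2 z \right)}\right) e^{z}}{5}] = e^{z} \cos{\left(2 z \right)} = f(z).
F(1) = \frac{e \cos{\left(2 \right)}}{5} + \frac{2 e \sin{\left(2 \right)}}{5}; F(0) = \frac{1}{5}.
Integral = F(1) - F(0) = \frac{e \cos{\left(2 \right)}}{5} - \frac{1}{5} + \frac{2 e \sin{\left(2 \right)}}{5}.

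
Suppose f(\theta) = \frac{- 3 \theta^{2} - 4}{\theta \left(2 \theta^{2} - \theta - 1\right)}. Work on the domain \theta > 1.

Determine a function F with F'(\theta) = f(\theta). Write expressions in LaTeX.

An antiderivative is F(\theta) = \frac{24 \log{\left(\theta \right)} - 14 \log{\left(\theta - 1 \right)} - 19 \log{\left(\theta + \frac{1}{2} \right)}}{6}.

Factor the denominator (\theta \left(\theta - 1\right) \left(2 \theta + 1\right)) and decompose: f = - \frac{19}{3 \left(2 \theta + 1\right)} - \frac{7}{3 \left(\theta - 1\right)} + \frac{4}{\theta}; each piece integrates to a log, atan, or power term.
Check: d/d\theta[\frac{24 \log{\left(\theta \right)} - 14 \log{\left(\theta - 1 \right)} - 19 \log{\left(\theta + \frac{1}{2} \right)}}{6}] = \frac{- 3 \theta^{2} - 4}{2 \theta^{3} - \theta^{2} - \theta}, which equals f(\theta).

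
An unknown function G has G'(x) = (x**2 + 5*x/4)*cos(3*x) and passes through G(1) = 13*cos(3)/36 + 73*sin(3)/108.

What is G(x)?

Any candidate G(x) must reproduce the stated G'(x) exactly.
A general antiderivative is x**2*sin(3*x)/3 + 5*x*sin(3*x)/12 + 2*x*cos(3*x)/9 - 2*sin(3*x)/27 + 5*cos(3*x)/36 + C.
The condition gives C = 13*cos(3)/36 + 73*sin(3)/108 - (13*cos(3)/36 + 73*sin(3)/108) = 0.
So G(x) = (36*x**2*sin(3*x) + 45*x*sin(3*x) + 24*x*cos(3*x) - 8*sin(3*x) + 15*cos(3*x))/108.
Check: d/dx[(36*x**2*sin(3*x) + 45*x*sin(3*x) + 24*x*cos(3*x) - 8*sin(3*x) + 15*cos(3*x))/108] = x**2*cos(3*x) + 5*x*cos(3*x)/4, which equals G'(x).

G(x) = (36*x**2*sin(3*x) + 45*x*sin(3*x) + 24*x*cos(3*x) - 8*sin(3*x) + 15*cos(3*x))/108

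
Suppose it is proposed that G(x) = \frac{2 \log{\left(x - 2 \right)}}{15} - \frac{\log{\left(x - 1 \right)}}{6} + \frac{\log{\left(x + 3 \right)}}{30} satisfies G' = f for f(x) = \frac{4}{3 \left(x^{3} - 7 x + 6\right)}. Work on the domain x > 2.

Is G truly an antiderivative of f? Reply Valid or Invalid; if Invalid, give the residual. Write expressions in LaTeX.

d/dx[G] = \frac{2}{3 x^{3} - 21 x + 18}
d/dx[G] - f(x) = - \frac{2}{3 x^{3} - 21 x + 18} != 0.

Invalid: d/dx[G] - f = - \frac{2}{3 x^{3} - 21 x + 18}, which is not 0.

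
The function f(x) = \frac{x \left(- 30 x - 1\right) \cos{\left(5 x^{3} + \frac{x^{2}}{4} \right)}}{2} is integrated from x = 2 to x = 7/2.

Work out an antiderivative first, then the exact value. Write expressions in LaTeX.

f matches the chain-rule pattern g'(h)*h' with inner function h(x) = 5 x^{3} + \frac{x^{2}}{4}; substituting u = h(x) collapses the integral.
F(x) = - \sin{\left(5 x^{3} + \frac{x^{2}}{4} \right)} is an antiderivative of f.
Check: d/dx[- \sin{\left(5 x^{3} + \frac{x^{2}}{4} \right)}] = - 15 x^{2} \cos{\left(5 x^{3} + \frac{x^{2}}{4} \right)} - \frac{x \cos{\left(5 x^{3} + \frac{x^{2}}{4} \right)}}{2}, which equals f(x).
F(7/2) = - \sin{\left(\frac{3479}{16} \right)}; F(2) = - \sin{\left(41 \right)}.
Integral = F(7/2) - F(2) = \sin{\left(41 \right)} - \sin{\left(\frac{3479}{16} \right)}.

Antiderivative: F(x) = - \sin{\left(5 x^{3} + \frac{x^{2}}{4} \right)}; value = \sin{\left(41 \right)} - \sin{\left(\frac{3479}{16} \right)}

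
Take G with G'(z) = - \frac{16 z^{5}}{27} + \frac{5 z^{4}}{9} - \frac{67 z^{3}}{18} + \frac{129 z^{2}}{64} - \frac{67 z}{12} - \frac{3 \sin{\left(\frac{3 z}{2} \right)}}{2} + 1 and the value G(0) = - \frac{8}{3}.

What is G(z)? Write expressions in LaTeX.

The integrand splits into summands that can be handled one at a time.
A general antiderivative is \frac{\left(- \frac{2 z^{2}}{3} + \frac{z}{4} - 2\right)^{3}}{3} + \cos{\left(\frac{3 z}{2} \right)} + C.
The condition gives C = - \frac{8}{3} - (- \frac{5}{3}) = -1.
So G(z) = \frac{\left(- 8 z^{2} + 3 z - 24\right)^{3} + 5184 \cos{\left(\frac{3 z}{2} \right)} - 5184}{5184}.
Check: d/dz[\frac{\left(- 8 z^{2} + 3 z - 24\right)^{3} + 5184 \cos{\left(\frac{3 z}{2} \right)} - 5184}{5184}] = - \frac{16 z^{5}}{27} + \frac{5 z^{4}}{9} - \frac{67 z^{3}}{18} + \frac{129 z^{2}}{64} - \frac{67 z}{12} - \frac{3 \sin{\left(\frac{3 z}{2} \right)}}{2} + 1 = G'(z).

G(z) = \frac{\left(- 8 z^{2} + 3 z - 24\right)^{3} + 5184 \cos{\left(\frac{3 z}{2} \right)} - 5184}{5184}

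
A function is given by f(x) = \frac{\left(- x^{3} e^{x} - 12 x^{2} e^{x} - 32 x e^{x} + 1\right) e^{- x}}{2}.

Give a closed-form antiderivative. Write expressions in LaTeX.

An antiderivative is F(x) = - 2 \left(\frac{x^{2}}{4} + 2 x\right)^{2} - \frac{e^{- x}}{2}.

For F(x) to be correct the identity F'(x) - f(x) = 0 must hold.
Check: d/dx[- 2 \left(\frac{x^{2}}{4} + 2 x\right)^{2} - \frac{e^{- x}}{2}] = \frac{\left(- x^{3} e^{x} - 12 x^{2} e^{x} - 32 x e^{x} + 1\right) e^{- x}}{2} = f(x).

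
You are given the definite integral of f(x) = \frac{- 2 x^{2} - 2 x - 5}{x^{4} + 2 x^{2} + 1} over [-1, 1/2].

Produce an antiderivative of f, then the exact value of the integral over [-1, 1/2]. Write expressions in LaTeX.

Antiderivative: F(x) = \frac{- 7 x^{2} \operatorname{atan}{\left(x \right)} - 3 x - 7 \operatorname{atan}{\left(x \right)} + 2}{2 x^{2} + 2}; value = - \frac{7 \pi}{8} - \frac{7 \operatorname{atan}{\left(\frac{1}{2} \right)}}{2} - \frac{21}{20}

Since d/dx undoes antidifferentiation here, F'(x) = f(x) is required of F(x).
F(x) = \frac{- 7 x^{2} \operatorname{atan}{\left(x \right)} - 3 x - 7 \operatorname{atan}{\left(x \right)} + 2}{2 x^{2} + 2} is an antiderivative of f.
Check: d/dx[\frac{- 7 x^{2} \operatorname{atan}{\left(x \right)} - 3 x - 7 \operatorname{atan}{\left(x \right)} + 2}{2 x^{2} + 2}] = \frac{- 2 x^{2} - 2 x - 5}{x^{4} + 2 x^{2} + 1} = f(x).
F(1/2) = \frac{1}{5} - \frac{7 \operatorname{atan}{\left(\frac{1}{2} \right)}}{2}; F(-1) = \frac{5}{4} + \frac{7 \pi}{8}.
Integral = F(1/2) - F(-1) = - \frac{7 \pi}{8} - \frac{7 \operatorname{atan}{\left(\frac{1}{2} \right)}}{2} - \frac{21}{20}.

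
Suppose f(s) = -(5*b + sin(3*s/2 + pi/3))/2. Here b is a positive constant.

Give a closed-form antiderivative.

Any candidate F(s) must reproduce f(s) exactly when differentiated.
Check: d/ds[-5*b*s/2 + cos(3*s/2 + pi/3)/3] = -5*b/2 - sin(3*s/2 + pi/3)/2, which equals f(s).

An antiderivative is F(s) = -5*b*s/2 + cos(3*s/2 + pi/3)/3.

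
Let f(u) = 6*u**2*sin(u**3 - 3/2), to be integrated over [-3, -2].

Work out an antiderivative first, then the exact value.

The substitution w = u**3 - 3/2 works: f is exactly (dF/dw)*(dw/du) for that inner function.
F(u) = -2*cos(u**3 - 3/2) is an antiderivative of f.
Check: d/du[-2*cos(u**3 - 3/2)] = 6*u**2*sin(u**3 - 3/2) = f(u).
F(-2) = -2*cos(19/2); F(-3) = -2*cos(57/2).
Integral = F(-2) - F(-3) = 2*cos(57/2) - 2*cos(19/2).

Antiderivative: F(u) = -2*cos(u**3 - 3/2); value = 2*cos(57/2) - 2*cos(19/2)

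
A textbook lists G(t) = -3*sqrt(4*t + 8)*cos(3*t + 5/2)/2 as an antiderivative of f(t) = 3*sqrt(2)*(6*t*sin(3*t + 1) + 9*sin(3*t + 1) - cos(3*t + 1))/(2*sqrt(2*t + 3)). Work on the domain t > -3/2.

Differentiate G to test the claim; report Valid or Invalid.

Invalid: d/dt[G] - f = (-18*sqrt(2)*t*sqrt(t + 2)*sin(3*t + 1) + 18*t*sqrt(2*t + 3)*sin(3*t + 5/2) - 27*sqrt(2)*sqrt(t + 2)*sin(3*t + 1) + 3*sqrt(2)*sqrt(t + 2)*cos(3*t + 1) + 36*sqrt(2*t + 3)*sin(3*t + 5/2) - 3*sqrt(2*t + 3)*cos(3*t + 5/2))/(2*sqrt(t + 2)*sqrt(2*t + 3)), which is not 0.

d/dt[G] = (18*t*sin(3*t + 5/2) + 36*sin(3*t + 5/2) - 3*cos(3*t + 5/2))/(2*sqrt(t + 2))
d/dt[G] - f(t) = (-18*sqrt(2)*t*sqrt(t + 2)*sin(3*t + 1) + 18*t*sqrt(2*t + 3)*sin(3*t + 5/2) - 27*sqrt(2)*sqrt(t + 2)*sin(3*t + 1) + 3*sqrt(2)*sqrt(t + 2)*cos(3*t + 1) + 36*sqrt(2*t + 3)*sin(3*t + 5/2) - 3*sqrt(2*t + 3)*cos(3*t + 5/2))/(2*sqrt(t + 2)*sqrt(2*t + 3)) != 0.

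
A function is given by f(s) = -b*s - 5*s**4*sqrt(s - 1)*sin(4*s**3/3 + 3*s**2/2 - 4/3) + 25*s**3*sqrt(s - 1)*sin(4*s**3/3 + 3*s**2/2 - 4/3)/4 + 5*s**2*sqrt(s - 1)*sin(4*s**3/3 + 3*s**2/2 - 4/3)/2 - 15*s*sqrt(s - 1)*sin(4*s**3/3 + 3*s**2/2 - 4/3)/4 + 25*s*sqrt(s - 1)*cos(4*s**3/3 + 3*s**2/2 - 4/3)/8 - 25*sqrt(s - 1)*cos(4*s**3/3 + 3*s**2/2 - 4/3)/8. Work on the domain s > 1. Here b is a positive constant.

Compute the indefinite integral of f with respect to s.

F(s) = -b*s**2/2 + 5*s**2*sqrt(s - 1)*cos(4*s**3/3 + 3*s**2/2 - 4/3)/4 - 5*s*sqrt(s - 1)*cos(4*s**3/3 + 3*s**2/2 - 4/3)/2 + 5*sqrt(s - 1)*cos(4*s**3/3 + 3*s**2/2 - 4/3)/4 + C

Integrate term by term and add the pieces.
Check: d/ds[-b*s**2/2 + 5*s**2*sqrt(s - 1)*cos(4*s**3/3 + 3*s**2/2 - 4/3)/4 - 5*s*sqrt(s - 1)*cos(4*s**3/3 + 3*s**2/2 - 4/3)/2 + 5*sqrt(s - 1)*cos(4*s**3/3 + 3*s**2/2 - 4/3)/4] = (-8*b*s*sqrt(s - 1) - 40*s**5*sin(4*s**3/3 + 3*s**2/2 - 4/3) + 90*s**4*sin(4*s**3/3 + 3*s**2/2 - 4/3) - 30*s**3*sin(4*s**3/3 + 3*s**2/2 - 4/3) - 50*s**2*sin(4*s**3/3 + 3*s**2/2 - 4/3) + 25*s**2*cos(4*s**3/3 + 3*s**2/2 - 4/3) + 30*s*sin(4*s**3/3 + 3*s**2/2 - 4/3) - 50*s*cos(4*s**3/3 + 3*s**2/2 - 4/3) + 25*cos(4*s**3/3 + 3*s**2/2 - 4/3))/(8*sqrt(s - 1)), which equals f(s).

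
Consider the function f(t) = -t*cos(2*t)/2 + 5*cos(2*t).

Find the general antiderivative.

The integrand splits into summands that can be handled one at a time.
Check: d/dt[-t*sin(2*t)/4 + 5*sin(2*t)/2 - cos(2*t)/8] = -t*cos(2*t)/2 + 5*cos(2*t) = f(t).

F(t) = -t*sin(2*t)/4 + 5*sin(2*t)/2 - cos(2*t)/8 + C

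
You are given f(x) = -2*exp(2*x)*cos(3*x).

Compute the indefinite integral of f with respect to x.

Since d/dx undoes antidifferentiation here, F'(x) = f(x) is required of F(x).
Check: d/dx[-6*exp(2*x)*sin(3*x)/13 - 4*exp(2*x)*cos(3*x)/13] = -2*exp(2*x)*cos(3*x) = f(x).

F(x) = -6*exp(2*x)*sin(3*x)/13 - 4*exp(2*x)*cos(3*x)/13 + C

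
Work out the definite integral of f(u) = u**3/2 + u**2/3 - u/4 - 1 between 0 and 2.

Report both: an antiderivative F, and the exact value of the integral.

Antiderivative: F(u) = u*(9*u**3 + 8*u**2 - 9*u - 72)/72; value = 7/18

Integrate term by term and add the pieces.
F(u) = u*(9*u**3 + 8*u**2 - 9*u - 72)/72 is an antiderivative of f.
Check: d/du[u*(9*u**3 + 8*u**2 - 9*u - 72)/72] = u**3/2 + u**2/3 - u/4 - 1 = f(u).
F(2) = 7/18; F(0) = 0.
Integral = F(2) - F(0) = 7/18.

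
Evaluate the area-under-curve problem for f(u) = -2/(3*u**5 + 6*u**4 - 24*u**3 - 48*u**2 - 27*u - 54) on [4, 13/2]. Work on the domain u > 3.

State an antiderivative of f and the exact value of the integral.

The denominator factors as 3*(u - 3)*(u + 2)*(u + 3)*(u**2 + 1); partial fractions split f into directly integrable pieces: -(u - 2)/(75*(u**2 + 1)) - 1/(90*(u + 3)) + 2/(75*(u + 2)) - 1/(450*(u - 3)).
F(u) = -log(u - 3)/450 + 2*log(u + 2)/75 - log(u + 3)/90 - log(u**2 + 1)/150 + 2*atan(u)/75 is an antiderivative of f.
Check: d/du[-log(u - 3)/450 + 2*log(u + 2)/75 - log(u + 3)/90 - log(u**2 + 1)/150 + 2*atan(u)/75] = -2/(3*u**5 + 6*u**4 - 24*u**3 - 48*u**2 - 27*u - 54) = f(u).
F(13/2) = -log(173/4)/150 - log(19/2)/90 - log(7/2)/450 + 2*atan(13/2)/75 + 2*log(17/2)/75; F(4) = -log(7)/90 - log(17)/150 + 2*atan(4)/75 + 2*log(6)/75.
Integral = F(13/2) - F(4) = -2*log(6)/75 - 2*atan(4)/75 - log(173/4)/150 - log(19/2)/90 - log(7/2)/450 + log(17)/150 + log(7)/90 + 2*atan(13/2)/75 + 2*log(17/2)/75.

Antiderivative: F(u) = -log(u - 3)/450 + 2*log(u + 2)/75 - log(u + 3)/90 - log(u**2 + 1)/150 + 2*atan(u)/75; value = -2*log(6)/75 - 2*atan(4)/75 - log(173/4)/150 - log(19/2)/90 - log(7/2)/450 + log(17)/150 + log(7)/90 + 2*atan(13/2)/75 + 2*log(17/2)/75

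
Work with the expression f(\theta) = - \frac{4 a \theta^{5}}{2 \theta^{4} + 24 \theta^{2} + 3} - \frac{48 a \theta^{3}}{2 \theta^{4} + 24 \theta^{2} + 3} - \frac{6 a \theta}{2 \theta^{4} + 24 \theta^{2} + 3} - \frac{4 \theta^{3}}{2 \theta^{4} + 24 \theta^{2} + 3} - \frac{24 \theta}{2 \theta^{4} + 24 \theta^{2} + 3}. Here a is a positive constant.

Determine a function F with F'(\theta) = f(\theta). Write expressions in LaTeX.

An antiderivative is F(\theta) = - a \theta^{2} - \frac{\log{\left(\frac{\theta^{4}}{3} + 4 \theta^{2} + \frac{1}{2} \right)}}{2}.

Integrate term by term and add the pieces.
Check: d/d\theta[- a \theta^{2} - \frac{\log{\left(\frac{\theta^{4}}{3} + 4 \theta^{2} + \frac{1}{2} \right)}}{2}] = \frac{- 4 a \theta^{5} - 48 a \theta^{3} - 6 a \theta - 4 \theta^{3} - 24 \theta}{2 \theta^{4} + 24 \theta^{2} + 3}, which equals f(\theta).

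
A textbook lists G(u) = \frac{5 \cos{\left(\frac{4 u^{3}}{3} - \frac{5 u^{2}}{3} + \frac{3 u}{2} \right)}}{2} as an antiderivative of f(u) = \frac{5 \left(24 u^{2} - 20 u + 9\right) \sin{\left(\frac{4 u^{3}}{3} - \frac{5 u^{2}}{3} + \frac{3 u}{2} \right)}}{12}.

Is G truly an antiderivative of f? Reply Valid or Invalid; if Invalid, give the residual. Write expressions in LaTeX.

Invalid: d/du[G] - f = - 20 u^{2} \sin{\left(\frac{4 u^{3}}{3} - \frac{5 u^{2}}{3} + \frac{3 u}{2} \right)} + \frac{50 u \sin{\left(\frac{4 u^{3}}{3} - \frac{5 u^{2}}{3} + \frac{3 u}{2} \right)}}{3} - \frac{15 \sin{\left(\frac{4 u^{3}}{3} - \frac{5 u^{2}}{3} + \frac{3 u}{2} \right)}}{2}, which is not 0.

d/du[G] = - 10 u^{2} \sin{\left(\frac{4 u^{3}}{3} - \frac{5 u^{2}}{3} + \frac{3 u}{2} \right)} + \frac{25 u \sin{\left(\frac{4 u^{3}}{3} - \frac{5 u^{2}}{3} + \frac{3 u}{2} \right)}}{3} - \frac{15 \sin{\left(\frac{4 u^{3}}{3} - \frac{5 u^{2}}{3} + \frac{3 u}{2} \right)}}{4}
d/du[G] - f(u) = - 20 u^{2} \sin{\left(\frac{4 u^{3}}{3} - \frac{5 u^{2}}{3} + \frac{3 u}{2} \right)} + \frac{50 u \sin{\left(\frac{4 u^{3}}{3} - \frac{5 u^{2}}{3} + \frac{3 u}{2} \right)}}{3} - \frac{15 \sin{\left(\frac{4 u^{3}}{3} - \frac{5 u^{2}}{3} + \frac{3 u}{2} \right)}}{2} != 0.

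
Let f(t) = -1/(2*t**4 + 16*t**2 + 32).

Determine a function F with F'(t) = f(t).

Since d/dt undoes antidifferentiation here, F'(t) = f(t) is required of F(t).
Check: d/dt[-(t**2*atan(t/2) + 2*t + 4*atan(t/2))/(32*(t**2 + 4))] = -1/(2*t**4 + 16*t**2 + 32) = f(t).

An antiderivative is F(t) = -(t**2*atan(t/2) + 2*t + 4*atan(t/2))/(32*(t**2 + 4)).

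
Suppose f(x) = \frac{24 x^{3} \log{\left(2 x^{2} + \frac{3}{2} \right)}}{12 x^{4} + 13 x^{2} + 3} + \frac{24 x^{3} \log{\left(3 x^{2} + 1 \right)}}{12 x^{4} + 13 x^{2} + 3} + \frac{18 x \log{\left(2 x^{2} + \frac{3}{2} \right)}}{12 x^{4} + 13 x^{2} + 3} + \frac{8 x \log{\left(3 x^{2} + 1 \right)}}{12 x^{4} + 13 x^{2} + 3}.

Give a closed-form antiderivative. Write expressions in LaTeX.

An antiderivative is F(x) = \log{\left(2 x^{2} + \frac{3}{2} \right)} \log{\left(3 x^{2} + 1 \right)}.

f has the shape u'v + uv' for u = \log{\left(3 x^{2} + 1 \right)} and v = \log{\left(2 x^{2} + \frac{3}{2} \right)} — it is the derivative of the product u*v.
Check: d/dx[\log{\left(2 x^{2} + \frac{3}{2} \right)} \log{\left(3 x^{2} + 1 \right)}] = \frac{24 x^{3} \log{\left(2 x^{2} + \frac{3}{2} \right)} + 24 x^{3} \log{\left(3 x^{2} + 1 \right)} + 18 x \log{\left(2 x^{2} + \frac{3}{2} \right)} + 8 x \log{\left(3 x^{2} + 1 \right)}}{12 x^{4} + 13 x^{2} + 3}, which equals f(x).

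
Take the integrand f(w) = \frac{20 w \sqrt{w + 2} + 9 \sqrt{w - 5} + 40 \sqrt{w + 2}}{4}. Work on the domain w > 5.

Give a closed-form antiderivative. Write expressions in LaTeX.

Whatever form F(w) takes, F'(w) = f(w) is non-negotiable.
Check: d/dw[\frac{3 \left(w - 5\right)^{\frac{3}{2}} + 4 \left(w + 2\right)^{\frac{5}{2}}}{2}] = 5 w \sqrt{w + 2} + \frac{9 \sqrt{w - 5}}{4} + 10 \sqrt{w + 2}, which equals f(w).

An antiderivative is F(w) = \frac{3 \left(w - 5\right)^{\frac{3}{2}} + 4 \left(w + 2\right)^{\frac{5}{2}}}{2}.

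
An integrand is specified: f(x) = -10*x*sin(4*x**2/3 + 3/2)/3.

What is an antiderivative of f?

f matches the chain-rule pattern g'(h)*h' with inner function h(x) = 4*x**2/3 + 3/2; substituting u = h(x) collapses the integral.
Check: d/dx[5*cos(4*x**2/3 + 3/2)/4] = -10*x*sin(4*x**2/3 + 3/2)/3 = f(x).

An antiderivative is F(x) = 5*cos(4*x**2/3 + 3/2)/4.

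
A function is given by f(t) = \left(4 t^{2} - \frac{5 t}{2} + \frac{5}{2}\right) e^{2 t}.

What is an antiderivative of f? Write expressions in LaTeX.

An antiderivative is F(t) = \frac{\left(16 t^{2} - 26 t + 23\right) e^{2 t}}{8}.

Recognize the product-rule pattern: f = u'v + uv' with u = 2 t^{2} - \frac{13 t}{4} + \frac{23}{8}, v = e^{2 t}, so integration by parts undoes it.
Check: d/dt[\frac{\left(16 t^{2} - 26 t + 23\right) e^{2 t}}{8}] = 4 t^{2} e^{2 t} - \frac{5 t e^{2 t}}{2} + \frac{5 e^{2 t}}{2}, which equals f(t).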